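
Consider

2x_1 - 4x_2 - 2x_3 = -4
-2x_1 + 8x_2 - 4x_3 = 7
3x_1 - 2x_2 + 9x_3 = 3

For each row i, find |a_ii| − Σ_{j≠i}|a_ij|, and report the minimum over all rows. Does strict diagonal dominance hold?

row 1: |2| − (4+2) = -4
row 2: |8| − (2+4) = 2
row 3: |9| − (3+2) = 4
minimum over rows = -4 → not strictly diagonally dominant

-4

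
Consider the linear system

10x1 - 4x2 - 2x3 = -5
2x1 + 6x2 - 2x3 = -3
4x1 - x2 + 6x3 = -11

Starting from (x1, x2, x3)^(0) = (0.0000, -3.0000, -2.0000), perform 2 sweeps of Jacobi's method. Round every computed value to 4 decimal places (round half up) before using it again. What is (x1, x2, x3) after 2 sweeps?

Iteration 1:
  x1 = (-5 - (-4)·-3.0000 - (-2)·-2.0000) / (10) = -2.1000
  x2 = (-3 - (2)·0.0000 - (-2)·-2.0000) / (6) = -1.1667
  x3 = (-11 - (4)·0.0000 - (-1)·-3.0000) / (6) = -2.3333
Iteration 2:
  x1 = (-5 - (-4)·-1.1667 - (-2)·-2.3333) / (10) = -1.4333
  x2 = (-3 - (2)·-2.1000 - (-2)·-2.3333) / (6) = -0.5778
  x3 = (-11 - (4)·-2.1000 - (-1)·-1.1667) / (6) = -0.6278

(-1.4333, -0.5778, -0.6278)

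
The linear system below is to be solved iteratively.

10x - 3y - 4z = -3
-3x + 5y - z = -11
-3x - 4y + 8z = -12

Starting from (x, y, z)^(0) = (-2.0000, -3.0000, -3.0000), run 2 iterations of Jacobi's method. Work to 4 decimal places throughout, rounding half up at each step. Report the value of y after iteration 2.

Iteration 1:
  x = (-3 - (-3)·-3.0000 - (-4)·-3.0000) / (10) = -2.4000
  y = (-11 - (-3)·-2.0000 - (-1)·-3.0000) / (5) = -4.0000
  z = (-12 - (-3)·-2.0000 - (-4)·-3.0000) / (8) = -3.7500
Iteration 2:
  x = (-3 - (-3)·-4.0000 - (-4)·-3.7500) / (10) = -3.0000
  y = (-11 - (-3)·-2.4000 - (-1)·-3.7500) / (5) = -4.3900
  z = (-12 - (-3)·-2.4000 - (-4)·-4.0000) / (8) = -4.4000

-4.3900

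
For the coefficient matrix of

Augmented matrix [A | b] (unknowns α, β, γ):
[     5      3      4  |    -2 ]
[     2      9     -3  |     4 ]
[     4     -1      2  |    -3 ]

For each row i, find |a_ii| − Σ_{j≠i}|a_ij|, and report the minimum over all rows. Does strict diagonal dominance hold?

row 1: |5| − (3+4) = -2
row 2: |9| − (2+3) = 4
row 3: |2| − (4+1) = -3
minimum over rows = -3 → not strictly diagonally dominant

-3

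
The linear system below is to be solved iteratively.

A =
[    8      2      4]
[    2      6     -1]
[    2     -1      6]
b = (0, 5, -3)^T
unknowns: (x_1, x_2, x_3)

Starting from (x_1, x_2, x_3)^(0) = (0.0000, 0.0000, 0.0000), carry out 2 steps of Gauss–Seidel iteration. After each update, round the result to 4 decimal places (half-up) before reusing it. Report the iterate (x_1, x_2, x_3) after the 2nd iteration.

(-0.0278, 0.7824, -0.3603)

Iteration 1:
  x_1 = (0 - (2)·0.0000 - (4)·0.0000) / (8) = 0.0000
  x_2 = (5 - (2)·0.0000 - (-1)·0.0000) / (6) = 0.8333
  x_3 = (-3 - (2)·0.0000 - (-1)·0.8333) / (6) = -0.3611
Iteration 2:
  x_1 = (0 - (2)·0.8333 - (4)·-0.3611) / (8) = -0.0278
  x_2 = (5 - (2)·-0.0278 - (-1)·-0.3611) / (6) = 0.7824
  x_3 = (-3 - (2)·-0.0278 - (-1)·0.7824) / (6) = -0.3603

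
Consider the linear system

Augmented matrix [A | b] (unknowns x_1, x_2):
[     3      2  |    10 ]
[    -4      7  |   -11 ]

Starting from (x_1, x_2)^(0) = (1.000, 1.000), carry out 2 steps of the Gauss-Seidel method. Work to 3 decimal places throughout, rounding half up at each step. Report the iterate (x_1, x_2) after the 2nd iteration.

(3.365, 0.351)

Iteration 1:
  x_1 = (10 - (2)·1.000) / (3) = 2.667
  x_2 = (-11 - (-4)·2.667) / (7) = -0.047
Iteration 2:
  x_1 = (10 - (2)·-0.047) / (3) = 3.365
  x_2 = (-11 - (-4)·3.365) / (7) = 0.351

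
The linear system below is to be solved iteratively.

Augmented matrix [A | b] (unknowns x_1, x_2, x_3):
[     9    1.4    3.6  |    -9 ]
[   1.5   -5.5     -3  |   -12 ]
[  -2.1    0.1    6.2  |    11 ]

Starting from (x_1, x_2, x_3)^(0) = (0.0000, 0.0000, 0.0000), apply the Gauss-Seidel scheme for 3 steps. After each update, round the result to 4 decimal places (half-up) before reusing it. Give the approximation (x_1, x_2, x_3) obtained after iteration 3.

Iteration 1:
  x_1 = (-9 - (1.4)·0.0000 - (3.6)·0.0000) / (9) = -1.0000
  x_2 = (-12 - (1.5)·-1.0000 - (-3)·0.0000) / (-5.5) = 1.9091
  x_3 = (11 - (-2.1)·-1.0000 - (0.1)·1.9091) / (6.2) = 1.4047
Iteration 2:
  x_1 = (-9 - (1.4)·1.9091 - (3.6)·1.4047) / (9) = -1.8589
  x_2 = (-12 - (1.5)·-1.8589 - (-3)·1.4047) / (-5.5) = 0.9086
  x_3 = (11 - (-2.1)·-1.8589 - (0.1)·0.9086) / (6.2) = 1.1299
Iteration 3:
  x_1 = (-9 - (1.4)·0.9086 - (3.6)·1.1299) / (9) = -1.5933
  x_2 = (-12 - (1.5)·-1.5933 - (-3)·1.1299) / (-5.5) = 1.1310
  x_3 = (11 - (-2.1)·-1.5933 - (0.1)·1.1310) / (6.2) = 1.2163

(-1.5933, 1.1310, 1.2163)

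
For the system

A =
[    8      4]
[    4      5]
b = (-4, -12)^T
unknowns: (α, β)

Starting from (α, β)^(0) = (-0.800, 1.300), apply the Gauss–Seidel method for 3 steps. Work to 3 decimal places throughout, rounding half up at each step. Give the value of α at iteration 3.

Iteration 1:
  α = (-4 - (4)·1.300) / (8) = -1.150
  β = (-12 - (4)·-1.150) / (5) = -1.480
Iteration 2:
  α = (-4 - (4)·-1.480) / (8) = 0.240
  β = (-12 - (4)·0.240) / (5) = -2.592
Iteration 3:
  α = (-4 - (4)·-2.592) / (8) = 0.796
  β = (-12 - (4)·0.796) / (5) = -3.037

0.796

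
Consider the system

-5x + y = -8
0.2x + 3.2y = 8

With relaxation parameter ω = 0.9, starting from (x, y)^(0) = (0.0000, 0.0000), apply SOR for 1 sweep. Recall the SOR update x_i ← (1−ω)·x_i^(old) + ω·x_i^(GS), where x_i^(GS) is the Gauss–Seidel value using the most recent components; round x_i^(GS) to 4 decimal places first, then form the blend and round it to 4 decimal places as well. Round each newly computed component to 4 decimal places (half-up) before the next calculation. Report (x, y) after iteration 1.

(1.4400, 2.1690)

Iteration 1:
  x: GS value = (-8 - (1)·0.0000) / (-5) = 1.6000;  x ← (1−ω)·0.0000 + ω·1.6000 = 1.4400
  y: GS value = (8 - (0.2)·1.4400) / (3.2) = 2.4100;  y ← (1−ω)·0.0000 + ω·2.4100 = 2.1690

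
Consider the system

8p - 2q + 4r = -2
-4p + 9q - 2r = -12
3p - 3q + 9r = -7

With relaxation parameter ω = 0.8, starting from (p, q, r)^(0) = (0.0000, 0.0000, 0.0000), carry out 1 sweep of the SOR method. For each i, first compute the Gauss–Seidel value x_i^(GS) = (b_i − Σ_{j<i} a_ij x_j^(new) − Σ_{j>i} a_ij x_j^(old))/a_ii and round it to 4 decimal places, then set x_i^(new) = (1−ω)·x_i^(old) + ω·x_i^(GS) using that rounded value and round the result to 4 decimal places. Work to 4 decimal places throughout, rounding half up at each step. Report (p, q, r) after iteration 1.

(-0.2000, -1.1378, -0.8723)

Iteration 1:
  p: GS value = (-2 - (-2)·0.0000 - (4)·0.0000) / (8) = -0.2500;  p ← (1−ω)·0.0000 + ω·-0.2500 = -0.2000
  q: GS value = (-12 - (-4)·-0.2000 - (-2)·0.0000) / (9) = -1.4222;  q ← (1−ω)·0.0000 + ω·-1.4222 = -1.1378
  r: GS value = (-7 - (3)·-0.2000 - (-3)·-1.1378) / (9) = -1.0904;  r ← (1−ω)·0.0000 + ω·-1.0904 = -0.8723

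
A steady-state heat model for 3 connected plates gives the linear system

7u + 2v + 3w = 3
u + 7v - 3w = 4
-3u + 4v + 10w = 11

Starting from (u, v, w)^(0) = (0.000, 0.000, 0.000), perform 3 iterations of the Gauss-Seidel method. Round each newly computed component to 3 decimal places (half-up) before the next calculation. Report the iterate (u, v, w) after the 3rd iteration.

Iteration 1:
  u = (3 - (2)·0.000 - (3)·0.000) / (7) = 0.429
  v = (4 - (1)·0.429 - (-3)·0.000) / (7) = 0.510
  w = (11 - (-3)·0.429 - (4)·0.510) / (10) = 1.025
Iteration 2:
  u = (3 - (2)·0.510 - (3)·1.025) / (7) = -0.156
  v = (4 - (1)·-0.156 - (-3)·1.025) / (7) = 1.033
  w = (11 - (-3)·-0.156 - (4)·1.033) / (10) = 0.640
Iteration 3:
  u = (3 - (2)·1.033 - (3)·0.640) / (7) = -0.141
  v = (4 - (1)·-0.141 - (-3)·0.640) / (7) = 0.866
  w = (11 - (-3)·-0.141 - (4)·0.866) / (10) = 0.711

(-0.141, 0.866, 0.711)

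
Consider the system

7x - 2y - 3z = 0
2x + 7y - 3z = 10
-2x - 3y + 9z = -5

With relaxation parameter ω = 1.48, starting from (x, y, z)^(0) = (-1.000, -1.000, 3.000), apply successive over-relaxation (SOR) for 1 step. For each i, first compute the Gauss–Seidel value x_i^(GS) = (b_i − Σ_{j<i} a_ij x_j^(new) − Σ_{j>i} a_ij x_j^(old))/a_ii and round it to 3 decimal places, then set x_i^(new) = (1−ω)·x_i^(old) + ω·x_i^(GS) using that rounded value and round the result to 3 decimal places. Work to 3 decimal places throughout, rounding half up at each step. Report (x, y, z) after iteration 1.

Iteration 1:
  x: GS value = (0 - (-2)·-1.000 - (-3)·3.000) / (7) = 1.000;  x ← (1−ω)·-1.000 + ω·1.000 = 1.960
  y: GS value = (10 - (2)·1.960 - (-3)·3.000) / (7) = 2.154;  y ← (1−ω)·-1.000 + ω·2.154 = 3.668
  z: GS value = (-5 - (-2)·1.960 - (-3)·3.668) / (9) = 1.103;  z ← (1−ω)·3.000 + ω·1.103 = 0.192

(1.960, 3.668, 0.192)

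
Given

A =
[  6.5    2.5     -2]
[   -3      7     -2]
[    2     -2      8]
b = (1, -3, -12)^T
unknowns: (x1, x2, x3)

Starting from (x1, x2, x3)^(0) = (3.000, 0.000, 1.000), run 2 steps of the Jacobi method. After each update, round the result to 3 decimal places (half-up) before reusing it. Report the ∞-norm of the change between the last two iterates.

Iteration 1:
  x1 = (1 - (2.5)·0.000 - (-2)·1.000) / (6.5) = 0.462
  x2 = (-3 - (-3)·3.000 - (-2)·1.000) / (7) = 1.143
  x3 = (-12 - (2)·3.000 - (-2)·0.000) / (8) = -2.250
Iteration 2:
  x1 = (1 - (2.5)·1.143 - (-2)·-2.250) / (6.5) = -0.978
  x2 = (-3 - (-3)·0.462 - (-2)·-2.250) / (7) = -0.873
  x3 = (-12 - (2)·0.462 - (-2)·1.143) / (8) = -1.330
Change: (-1.440, -2.016, 0.920) → max |·| = 2.016

2.016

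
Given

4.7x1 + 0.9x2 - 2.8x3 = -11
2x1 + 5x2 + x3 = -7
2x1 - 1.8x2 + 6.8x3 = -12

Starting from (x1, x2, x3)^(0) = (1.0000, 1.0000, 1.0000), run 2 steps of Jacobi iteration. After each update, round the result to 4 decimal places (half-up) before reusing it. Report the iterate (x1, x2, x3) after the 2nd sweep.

(-3.0263, -0.2667, -1.7246)

Iteration 1:
  x1 = (-11 - (0.9)·1.0000 - (-2.8)·1.0000) / (4.7) = -1.9362
  x2 = (-7 - (2)·1.0000 - (1)·1.0000) / (5) = -2.0000
  x3 = (-12 - (2)·1.0000 - (-1.8)·1.0000) / (6.8) = -1.7941
Iteration 2:
  x1 = (-11 - (0.9)·-2.0000 - (-2.8)·-1.7941) / (4.7) = -3.0263
  x2 = (-7 - (2)·-1.9362 - (1)·-1.7941) / (5) = -0.2667
  x3 = (-12 - (2)·-1.9362 - (-1.8)·-2.0000) / (6.8) = -1.7246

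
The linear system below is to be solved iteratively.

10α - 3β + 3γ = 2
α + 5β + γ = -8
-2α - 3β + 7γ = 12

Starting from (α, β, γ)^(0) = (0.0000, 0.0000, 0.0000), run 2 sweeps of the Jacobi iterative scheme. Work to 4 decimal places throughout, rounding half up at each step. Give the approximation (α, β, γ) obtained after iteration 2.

(-0.7943, -1.9829, 1.0857)

Iteration 1:
  α = (2 - (-3)·0.0000 - (3)·0.0000) / (10) = 0.2000
  β = (-8 - (1)·0.0000 - (1)·0.0000) / (5) = -1.6000
  γ = (12 - (-2)·0.0000 - (-3)·0.0000) / (7) = 1.7143
Iteration 2:
  α = (2 - (-3)·-1.6000 - (3)·1.7143) / (10) = -0.7943
  β = (-8 - (1)·0.2000 - (1)·1.7143) / (5) = -1.9829
  γ = (12 - (-2)·0.2000 - (-3)·-1.6000) / (7) = 1.0857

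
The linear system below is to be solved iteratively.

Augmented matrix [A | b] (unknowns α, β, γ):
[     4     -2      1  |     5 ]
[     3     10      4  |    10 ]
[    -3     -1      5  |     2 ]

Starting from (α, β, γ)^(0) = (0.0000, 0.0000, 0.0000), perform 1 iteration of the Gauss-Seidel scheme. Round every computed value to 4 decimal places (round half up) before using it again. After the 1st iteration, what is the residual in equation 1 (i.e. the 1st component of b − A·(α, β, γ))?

-0.0250

Iteration 1:
  α = (5 - (-2)·0.0000 - (1)·0.0000) / (4) = 1.2500
  β = (10 - (3)·1.2500 - (4)·0.0000) / (10) = 0.6250
  γ = (2 - (-3)·1.2500 - (-1)·0.6250) / (5) = 1.2750
Residual b − A·x = (-0.0250, -5.1000, 0.0000)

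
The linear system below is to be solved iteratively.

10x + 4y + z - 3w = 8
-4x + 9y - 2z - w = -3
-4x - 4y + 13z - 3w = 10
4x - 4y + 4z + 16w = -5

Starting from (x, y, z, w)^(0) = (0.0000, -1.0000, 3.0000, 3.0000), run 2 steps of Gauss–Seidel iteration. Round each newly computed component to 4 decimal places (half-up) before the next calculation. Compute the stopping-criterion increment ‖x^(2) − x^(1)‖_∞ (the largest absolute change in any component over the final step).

2.1371

Iteration 1:
  x = (8 - (4)·-1.0000 - (1)·3.0000 - (-3)·3.0000) / (10) = 1.8000
  y = (-3 - (-4)·1.8000 - (-2)·3.0000 - (-1)·3.0000) / (9) = 1.4667
  z = (10 - (-4)·1.8000 - (-4)·1.4667 - (-3)·3.0000) / (13) = 2.4667
  w = (-5 - (4)·1.8000 - (-4)·1.4667 - (4)·2.4667) / (16) = -1.0125
Iteration 2:
  x = (8 - (4)·1.4667 - (1)·2.4667 - (-3)·-1.0125) / (10) = -0.3371
  y = (-3 - (-4)·-0.3371 - (-2)·2.4667 - (-1)·-1.0125) / (9) = -0.0475
  z = (10 - (-4)·-0.3371 - (-4)·-0.0475 - (-3)·-1.0125) / (13) = 0.4172
  w = (-5 - (4)·-0.3371 - (-4)·-0.0475 - (4)·0.4172) / (16) = -0.3444
Change: (-2.1371, -1.5142, -2.0495, 0.6681) → max |·| = 2.1371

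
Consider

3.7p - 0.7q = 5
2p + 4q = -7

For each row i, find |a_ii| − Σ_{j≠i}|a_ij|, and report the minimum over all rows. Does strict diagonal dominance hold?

2

row 1: |3.7| − (0.7) = 3
row 2: |4| − (2) = 2
minimum over rows = 2 → strictly diagonally dominant (convergence guaranteed)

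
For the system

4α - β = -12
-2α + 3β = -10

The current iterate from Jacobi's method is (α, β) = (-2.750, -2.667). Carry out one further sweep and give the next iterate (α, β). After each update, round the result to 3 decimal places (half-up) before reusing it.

One sweep:
  α = (-12 - (-1)·-2.667) / (4) = -3.667
  β = (-10 - (-2)·-2.750) / (3) = -5.167

(-3.667, -5.167)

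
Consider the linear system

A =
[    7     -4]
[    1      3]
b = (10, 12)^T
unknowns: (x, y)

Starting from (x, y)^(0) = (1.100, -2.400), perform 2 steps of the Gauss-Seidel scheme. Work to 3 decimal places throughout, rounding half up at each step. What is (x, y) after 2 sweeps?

(3.703, 2.766)

Iteration 1:
  x = (10 - (-4)·-2.400) / (7) = 0.057
  y = (12 - (1)·0.057) / (3) = 3.981
Iteration 2:
  x = (10 - (-4)·3.981) / (7) = 3.703
  y = (12 - (1)·3.703) / (3) = 2.766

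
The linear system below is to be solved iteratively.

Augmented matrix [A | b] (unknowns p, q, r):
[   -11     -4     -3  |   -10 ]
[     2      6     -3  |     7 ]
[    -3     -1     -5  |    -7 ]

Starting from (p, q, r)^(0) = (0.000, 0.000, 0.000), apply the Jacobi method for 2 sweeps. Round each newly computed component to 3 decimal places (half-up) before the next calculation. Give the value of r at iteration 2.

0.621

Iteration 1:
  p = (-10 - (-4)·0.000 - (-3)·0.000) / (-11) = 0.909
  q = (7 - (2)·0.000 - (-3)·0.000) / (6) = 1.167
  r = (-7 - (-3)·0.000 - (-1)·0.000) / (-5) = 1.400
Iteration 2:
  p = (-10 - (-4)·1.167 - (-3)·1.400) / (-11) = 0.103
  q = (7 - (2)·0.909 - (-3)·1.400) / (6) = 1.564
  r = (-7 - (-3)·0.909 - (-1)·1.167) / (-5) = 0.621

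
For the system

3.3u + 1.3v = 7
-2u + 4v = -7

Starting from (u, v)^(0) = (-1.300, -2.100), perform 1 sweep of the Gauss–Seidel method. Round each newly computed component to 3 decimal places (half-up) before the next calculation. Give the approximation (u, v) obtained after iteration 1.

Iteration 1:
  u = (7 - (1.3)·-2.100) / (3.3) = 2.948
  v = (-7 - (-2)·2.948) / (4) = -0.276

(2.948, -0.276)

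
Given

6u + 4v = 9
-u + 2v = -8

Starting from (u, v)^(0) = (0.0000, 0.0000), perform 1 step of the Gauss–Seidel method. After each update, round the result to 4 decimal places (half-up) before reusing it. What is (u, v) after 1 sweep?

(1.5000, -3.2500)

Iteration 1:
  u = (9 - (4)·0.0000) / (6) = 1.5000
  v = (-8 - (-1)·1.5000) / (2) = -3.2500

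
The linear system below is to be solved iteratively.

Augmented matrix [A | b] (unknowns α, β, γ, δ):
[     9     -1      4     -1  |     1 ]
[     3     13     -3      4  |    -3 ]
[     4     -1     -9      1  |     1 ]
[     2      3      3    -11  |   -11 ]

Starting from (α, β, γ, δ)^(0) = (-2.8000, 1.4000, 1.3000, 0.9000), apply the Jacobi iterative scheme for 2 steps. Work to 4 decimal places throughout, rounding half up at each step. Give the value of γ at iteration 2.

Iteration 1:
  α = (1 - (-1)·1.4000 - (4)·1.3000 - (-1)·0.9000) / (9) = -0.2111
  β = (-3 - (3)·-2.8000 - (-3)·1.3000 - (4)·0.9000) / (13) = 0.4385
  γ = (1 - (4)·-2.8000 - (-1)·1.4000 - (1)·0.9000) / (-9) = -1.4111
  δ = (-11 - (2)·-2.8000 - (3)·1.4000 - (3)·1.3000) / (-11) = 1.2273
Iteration 2:
  α = (1 - (-1)·0.4385 - (4)·-1.4111 - (-1)·1.2273) / (9) = 0.9234
  β = (-3 - (3)·-0.2111 - (-3)·-1.4111 - (4)·1.2273) / (13) = -0.8853
  γ = (1 - (4)·-0.2111 - (-1)·0.4385 - (1)·1.2273) / (-9) = -0.1173
  δ = (-11 - (2)·-0.2111 - (3)·0.4385 - (3)·-1.4111) / (-11) = 0.6964

-0.1173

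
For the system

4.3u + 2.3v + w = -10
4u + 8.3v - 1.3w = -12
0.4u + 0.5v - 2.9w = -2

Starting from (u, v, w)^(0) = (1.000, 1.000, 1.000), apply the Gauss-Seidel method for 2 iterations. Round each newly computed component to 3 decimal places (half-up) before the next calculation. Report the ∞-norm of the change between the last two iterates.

Iteration 1:
  u = (-10 - (2.3)·1.000 - (1)·1.000) / (4.3) = -3.093
  v = (-12 - (4)·-3.093 - (-1.3)·1.000) / (8.3) = 0.201
  w = (-2 - (0.4)·-3.093 - (0.5)·0.201) / (-2.9) = 0.298
Iteration 2:
  u = (-10 - (2.3)·0.201 - (1)·0.298) / (4.3) = -2.502
  v = (-12 - (4)·-2.502 - (-1.3)·0.298) / (8.3) = -0.193
  w = (-2 - (0.4)·-2.502 - (0.5)·-0.193) / (-2.9) = 0.311
Change: (0.591, -0.394, 0.013) → max |·| = 0.591

0.591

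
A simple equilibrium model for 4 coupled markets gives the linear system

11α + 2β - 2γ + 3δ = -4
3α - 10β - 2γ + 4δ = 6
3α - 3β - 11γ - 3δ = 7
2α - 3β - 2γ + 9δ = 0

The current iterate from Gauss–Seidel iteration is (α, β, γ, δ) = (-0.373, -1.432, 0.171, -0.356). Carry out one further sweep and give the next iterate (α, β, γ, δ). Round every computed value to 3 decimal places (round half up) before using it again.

(0.025, -0.769, -0.323, -0.334)

One sweep:
  α = (-4 - (2)·-1.432 - (-2)·0.171 - (3)·-0.356) / (11) = 0.025
  β = (6 - (3)·0.025 - (-2)·0.171 - (4)·-0.356) / (-10) = -0.769
  γ = (7 - (3)·0.025 - (-3)·-0.769 - (-3)·-0.356) / (-11) = -0.323
  δ = (0 - (2)·0.025 - (-3)·-0.769 - (-2)·-0.323) / (9) = -0.334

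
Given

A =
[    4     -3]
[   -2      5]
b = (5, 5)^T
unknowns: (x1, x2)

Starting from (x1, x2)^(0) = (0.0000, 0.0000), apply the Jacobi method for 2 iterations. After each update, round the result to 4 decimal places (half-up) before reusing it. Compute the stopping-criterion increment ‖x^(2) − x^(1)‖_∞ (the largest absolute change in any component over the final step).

Iteration 1:
  x1 = (5 - (-3)·0.0000) / (4) = 1.2500
  x2 = (5 - (-2)·0.0000) / (5) = 1.0000
Iteration 2:
  x1 = (5 - (-3)·1.0000) / (4) = 2.0000
  x2 = (5 - (-2)·1.2500) / (5) = 1.5000
Change: (0.7500, 0.5000) → max |·| = 0.7500

0.7500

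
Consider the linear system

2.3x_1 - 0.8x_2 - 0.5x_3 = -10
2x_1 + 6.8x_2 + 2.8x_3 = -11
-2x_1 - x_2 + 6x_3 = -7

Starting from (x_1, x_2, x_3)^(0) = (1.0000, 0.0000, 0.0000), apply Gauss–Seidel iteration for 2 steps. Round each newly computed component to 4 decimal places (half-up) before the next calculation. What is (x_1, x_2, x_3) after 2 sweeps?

Iteration 1:
  x_1 = (-10 - (-0.8)·0.0000 - (-0.5)·0.0000) / (2.3) = -4.3478
  x_2 = (-11 - (2)·-4.3478 - (2.8)·0.0000) / (6.8) = -0.3389
  x_3 = (-7 - (-2)·-4.3478 - (-1)·-0.3389) / (6) = -2.6724
Iteration 2:
  x_1 = (-10 - (-0.8)·-0.3389 - (-0.5)·-2.6724) / (2.3) = -5.0467
  x_2 = (-11 - (2)·-5.0467 - (2.8)·-2.6724) / (6.8) = 0.9671
  x_3 = (-7 - (-2)·-5.0467 - (-1)·0.9671) / (6) = -2.6877

(-5.0467, 0.9671, -2.6877)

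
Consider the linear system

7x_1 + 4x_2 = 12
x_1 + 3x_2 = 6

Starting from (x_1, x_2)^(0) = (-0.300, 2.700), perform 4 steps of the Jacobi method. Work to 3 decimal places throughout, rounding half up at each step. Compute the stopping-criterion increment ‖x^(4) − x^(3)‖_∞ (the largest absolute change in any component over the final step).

0.065

Iteration 1:
  x_1 = (12 - (4)·2.700) / (7) = 0.171
  x_2 = (6 - (1)·-0.300) / (3) = 2.100
Iteration 2:
  x_1 = (12 - (4)·2.100) / (7) = 0.514
  x_2 = (6 - (1)·0.171) / (3) = 1.943
Iteration 3:
  x_1 = (12 - (4)·1.943) / (7) = 0.604
  x_2 = (6 - (1)·0.514) / (3) = 1.829
Iteration 4:
  x_1 = (12 - (4)·1.829) / (7) = 0.669
  x_2 = (6 - (1)·0.604) / (3) = 1.799
Change: (0.065, -0.030) → max |·| = 0.065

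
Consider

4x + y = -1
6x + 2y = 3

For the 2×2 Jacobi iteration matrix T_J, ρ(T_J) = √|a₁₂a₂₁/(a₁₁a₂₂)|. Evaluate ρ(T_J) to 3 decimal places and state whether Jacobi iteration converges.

a₁₂a₂₁/(a₁₁a₂₂) = (1)·(6) / ((4)·(2)) = 0.750000
ρ = √|0.750000| = √0.750000 = 0.866
ρ < 1, so Jacobi converges

0.866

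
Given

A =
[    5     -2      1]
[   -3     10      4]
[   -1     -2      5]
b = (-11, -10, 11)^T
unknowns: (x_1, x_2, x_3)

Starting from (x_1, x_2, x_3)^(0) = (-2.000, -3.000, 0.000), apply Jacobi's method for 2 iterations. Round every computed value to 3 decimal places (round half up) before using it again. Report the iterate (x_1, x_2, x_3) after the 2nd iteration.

(-2.960, -2.260, 0.880)

Iteration 1:
  x_1 = (-11 - (-2)·-3.000 - (1)·0.000) / (5) = -3.400
  x_2 = (-10 - (-3)·-2.000 - (4)·0.000) / (10) = -1.600
  x_3 = (11 - (-1)·-2.000 - (-2)·-3.000) / (5) = 0.600
Iteration 2:
  x_1 = (-11 - (-2)·-1.600 - (1)·0.600) / (5) = -2.960
  x_2 = (-10 - (-3)·-3.400 - (4)·0.600) / (10) = -2.260
  x_3 = (11 - (-1)·-3.400 - (-2)·-1.600) / (5) = 0.880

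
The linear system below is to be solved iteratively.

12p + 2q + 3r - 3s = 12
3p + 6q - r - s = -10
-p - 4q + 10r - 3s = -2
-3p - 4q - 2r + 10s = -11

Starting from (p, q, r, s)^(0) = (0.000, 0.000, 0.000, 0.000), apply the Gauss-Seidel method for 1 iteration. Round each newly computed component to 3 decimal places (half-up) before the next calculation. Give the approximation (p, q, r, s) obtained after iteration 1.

Iteration 1:
  p = (12 - (2)·0.000 - (3)·0.000 - (-3)·0.000) / (12) = 1.000
  q = (-10 - (3)·1.000 - (-1)·0.000 - (-1)·0.000) / (6) = -2.167
  r = (-2 - (-1)·1.000 - (-4)·-2.167 - (-3)·0.000) / (10) = -0.967
  s = (-11 - (-3)·1.000 - (-4)·-2.167 - (-2)·-0.967) / (10) = -1.860

(1.000, -2.167, -0.967, -1.860)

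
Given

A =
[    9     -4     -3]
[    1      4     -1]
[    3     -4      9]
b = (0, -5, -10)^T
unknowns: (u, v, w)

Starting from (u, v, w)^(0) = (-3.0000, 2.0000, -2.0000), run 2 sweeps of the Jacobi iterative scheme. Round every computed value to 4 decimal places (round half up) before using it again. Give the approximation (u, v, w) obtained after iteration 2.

Iteration 1:
  u = (0 - (-4)·2.0000 - (-3)·-2.0000) / (9) = 0.2222
  v = (-5 - (1)·-3.0000 - (-1)·-2.0000) / (4) = -1.0000
  w = (-10 - (3)·-3.0000 - (-4)·2.0000) / (9) = 0.7778
Iteration 2:
  u = (0 - (-4)·-1.0000 - (-3)·0.7778) / (9) = -0.1852
  v = (-5 - (1)·0.2222 - (-1)·0.7778) / (4) = -1.1111
  w = (-10 - (3)·0.2222 - (-4)·-1.0000) / (9) = -1.6296

(-0.1852, -1.1111, -1.6296)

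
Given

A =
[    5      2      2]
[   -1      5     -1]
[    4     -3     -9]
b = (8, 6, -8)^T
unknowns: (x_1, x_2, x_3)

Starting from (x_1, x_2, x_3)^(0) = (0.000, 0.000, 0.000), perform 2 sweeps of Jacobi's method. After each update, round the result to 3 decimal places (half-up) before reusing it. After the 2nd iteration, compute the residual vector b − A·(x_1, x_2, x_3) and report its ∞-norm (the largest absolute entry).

4.838

Iteration 1:
  x_1 = (8 - (2)·0.000 - (2)·0.000) / (5) = 1.600
  x_2 = (6 - (-1)·0.000 - (-1)·0.000) / (5) = 1.200
  x_3 = (-8 - (4)·0.000 - (-3)·0.000) / (-9) = 0.889
Iteration 2:
  x_1 = (8 - (2)·1.200 - (2)·0.889) / (5) = 0.764
  x_2 = (6 - (-1)·1.600 - (-1)·0.889) / (5) = 1.698
  x_3 = (-8 - (4)·1.600 - (-3)·1.200) / (-9) = 1.200
Residual b − A·x = (-1.616, -0.526, 4.838); ∞-norm = 4.838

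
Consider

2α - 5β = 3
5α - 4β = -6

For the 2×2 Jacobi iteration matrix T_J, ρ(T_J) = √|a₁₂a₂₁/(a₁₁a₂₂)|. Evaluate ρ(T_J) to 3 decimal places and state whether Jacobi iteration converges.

1.768

a₁₂a₂₁/(a₁₁a₂₂) = (-5)·(5) / ((2)·(-4)) = 3.125000
ρ = √|3.125000| = √3.125000 = 1.768
ρ > 1, so Jacobi diverges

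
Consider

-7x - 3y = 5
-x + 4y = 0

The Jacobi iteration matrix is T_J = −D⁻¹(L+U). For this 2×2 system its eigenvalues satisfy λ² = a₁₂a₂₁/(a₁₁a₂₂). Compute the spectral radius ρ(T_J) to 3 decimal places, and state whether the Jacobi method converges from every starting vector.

a₁₂a₂₁/(a₁₁a₂₂) = (-3)·(-1) / ((-7)·(4)) = -0.107143
ρ = √|-0.107143| = √0.107143 = 0.327
ρ < 1, so Jacobi converges

0.327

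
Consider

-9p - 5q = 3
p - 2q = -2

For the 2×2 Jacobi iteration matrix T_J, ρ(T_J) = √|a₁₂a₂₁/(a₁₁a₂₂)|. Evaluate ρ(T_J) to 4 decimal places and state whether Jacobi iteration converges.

0.5270

a₁₂a₂₁/(a₁₁a₂₂) = (-5)·(1) / ((-9)·(-2)) = -0.277778
ρ = √|-0.277778| = √0.277778 = 0.5270
ρ < 1, so Jacobi converges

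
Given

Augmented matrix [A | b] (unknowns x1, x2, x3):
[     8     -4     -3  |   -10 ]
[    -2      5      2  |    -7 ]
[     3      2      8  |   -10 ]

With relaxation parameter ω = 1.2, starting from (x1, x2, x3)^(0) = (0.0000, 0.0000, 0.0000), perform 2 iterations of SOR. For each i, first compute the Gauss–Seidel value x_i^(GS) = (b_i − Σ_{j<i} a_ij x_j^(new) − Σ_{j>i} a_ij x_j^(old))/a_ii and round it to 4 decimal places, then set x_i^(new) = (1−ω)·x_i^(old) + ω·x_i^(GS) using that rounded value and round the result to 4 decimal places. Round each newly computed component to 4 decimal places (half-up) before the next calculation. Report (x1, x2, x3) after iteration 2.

Iteration 1:
  x1: GS value = (-10 - (-4)·0.0000 - (-3)·0.0000) / (8) = -1.2500;  x1 ← (1−ω)·0.0000 + ω·-1.2500 = -1.5000
  x2: GS value = (-7 - (-2)·-1.5000 - (2)·0.0000) / (5) = -2.0000;  x2 ← (1−ω)·0.0000 + ω·-2.0000 = -2.4000
  x3: GS value = (-10 - (3)·-1.5000 - (2)·-2.4000) / (8) = -0.0875;  x3 ← (1−ω)·0.0000 + ω·-0.0875 = -0.1050
Iteration 2:
  x1: GS value = (-10 - (-4)·-2.4000 - (-3)·-0.1050) / (8) = -2.4894;  x1 ← (1−ω)·-1.5000 + ω·-2.4894 = -2.6873
  x2: GS value = (-7 - (-2)·-2.6873 - (2)·-0.1050) / (5) = -2.4329;  x2 ← (1−ω)·-2.4000 + ω·-2.4329 = -2.4395
  x3: GS value = (-10 - (3)·-2.6873 - (2)·-2.4395) / (8) = 0.3676;  x3 ← (1−ω)·-0.1050 + ω·0.3676 = 0.4621

(-2.6873, -2.4395, 0.4621)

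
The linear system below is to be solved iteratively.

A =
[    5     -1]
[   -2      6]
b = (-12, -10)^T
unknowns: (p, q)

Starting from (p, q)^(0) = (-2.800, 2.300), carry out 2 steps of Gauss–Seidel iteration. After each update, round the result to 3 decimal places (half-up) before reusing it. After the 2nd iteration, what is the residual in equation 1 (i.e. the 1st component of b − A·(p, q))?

Iteration 1:
  p = (-12 - (-1)·2.300) / (5) = -1.940
  q = (-10 - (-2)·-1.940) / (6) = -2.313
Iteration 2:
  p = (-12 - (-1)·-2.313) / (5) = -2.863
  q = (-10 - (-2)·-2.863) / (6) = -2.621
Residual b − A·x = (-0.306, 0.000)

-0.306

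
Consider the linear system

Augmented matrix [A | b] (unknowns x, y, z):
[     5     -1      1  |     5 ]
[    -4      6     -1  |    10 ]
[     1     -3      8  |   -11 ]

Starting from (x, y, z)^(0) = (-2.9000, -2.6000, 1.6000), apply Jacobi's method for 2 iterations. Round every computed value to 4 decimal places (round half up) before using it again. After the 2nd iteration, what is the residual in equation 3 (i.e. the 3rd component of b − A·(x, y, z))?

3.0888

Iteration 1:
  x = (5 - (-1)·-2.6000 - (1)·1.6000) / (5) = 0.1600
  y = (10 - (-4)·-2.9000 - (-1)·1.6000) / (6) = 0.0000
  z = (-11 - (1)·-2.9000 - (-3)·-2.6000) / (8) = -1.9875
Iteration 2:
  x = (5 - (-1)·0.0000 - (1)·-1.9875) / (5) = 1.3975
  y = (10 - (-4)·0.1600 - (-1)·-1.9875) / (6) = 1.4421
  z = (-11 - (1)·0.1600 - (-3)·0.0000) / (8) = -1.3950
Residual b − A·x = (0.8496, 5.5424, 3.0888)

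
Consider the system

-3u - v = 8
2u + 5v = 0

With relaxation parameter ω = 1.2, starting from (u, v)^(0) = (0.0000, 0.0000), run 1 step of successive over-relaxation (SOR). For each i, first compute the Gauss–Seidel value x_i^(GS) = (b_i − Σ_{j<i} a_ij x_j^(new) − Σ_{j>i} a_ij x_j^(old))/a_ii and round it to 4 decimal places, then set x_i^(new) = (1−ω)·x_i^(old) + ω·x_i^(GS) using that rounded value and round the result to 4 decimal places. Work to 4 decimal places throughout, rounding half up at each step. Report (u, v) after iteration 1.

(-3.2000, 1.5360)

Iteration 1:
  u: GS value = (8 - (-1)·0.0000) / (-3) = -2.6667;  u ← (1−ω)·0.0000 + ω·-2.6667 = -3.2000
  v: GS value = (0 - (2)·-3.2000) / (5) = 1.2800;  v ← (1−ω)·0.0000 + ω·1.2800 = 1.5360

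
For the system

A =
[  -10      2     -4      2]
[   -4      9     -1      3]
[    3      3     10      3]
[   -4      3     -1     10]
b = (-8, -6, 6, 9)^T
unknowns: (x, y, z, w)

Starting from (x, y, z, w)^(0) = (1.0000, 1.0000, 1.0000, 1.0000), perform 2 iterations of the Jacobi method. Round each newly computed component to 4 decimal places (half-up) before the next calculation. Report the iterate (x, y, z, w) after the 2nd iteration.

Iteration 1:
  x = (-8 - (2)·1.0000 - (-4)·1.0000 - (2)·1.0000) / (-10) = 0.8000
  y = (-6 - (-4)·1.0000 - (-1)·1.0000 - (3)·1.0000) / (9) = -0.4444
  z = (6 - (3)·1.0000 - (3)·1.0000 - (3)·1.0000) / (10) = -0.3000
  w = (9 - (-4)·1.0000 - (3)·1.0000 - (-1)·1.0000) / (10) = 1.1000
Iteration 2:
  x = (-8 - (2)·-0.4444 - (-4)·-0.3000 - (2)·1.1000) / (-10) = 1.0511
  y = (-6 - (-4)·0.8000 - (-1)·-0.3000 - (3)·1.1000) / (9) = -0.7111
  z = (6 - (3)·0.8000 - (3)·-0.4444 - (3)·1.1000) / (10) = 0.1633
  w = (9 - (-4)·0.8000 - (3)·-0.4444 - (-1)·-0.3000) / (10) = 1.3233

(1.0511, -0.7111, 0.1633, 1.3233)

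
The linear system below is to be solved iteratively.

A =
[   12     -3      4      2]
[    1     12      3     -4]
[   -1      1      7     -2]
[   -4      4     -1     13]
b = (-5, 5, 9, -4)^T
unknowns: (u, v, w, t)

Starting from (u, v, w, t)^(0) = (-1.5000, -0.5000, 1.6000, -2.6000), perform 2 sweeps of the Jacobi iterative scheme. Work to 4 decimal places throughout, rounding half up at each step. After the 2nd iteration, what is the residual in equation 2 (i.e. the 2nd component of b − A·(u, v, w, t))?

Iteration 1:
  u = (-5 - (-3)·-0.5000 - (4)·1.6000 - (2)·-2.6000) / (12) = -0.6417
  v = (5 - (1)·-1.5000 - (3)·1.6000 - (-4)·-2.6000) / (12) = -0.7250
  w = (9 - (-1)·-1.5000 - (1)·-0.5000 - (-2)·-2.6000) / (7) = 0.4000
  t = (-4 - (-4)·-1.5000 - (4)·-0.5000 - (-1)·1.6000) / (13) = -0.4923
Iteration 2:
  u = (-5 - (-3)·-0.7250 - (4)·0.4000 - (2)·-0.4923) / (12) = -0.6492
  v = (5 - (1)·-0.6417 - (3)·0.4000 - (-4)·-0.4923) / (12) = 0.2060
  w = (9 - (-1)·-0.6417 - (1)·-0.7250 - (-2)·-0.4923) / (7) = 1.1570
  t = (-4 - (-4)·-0.6417 - (4)·-0.7250 - (-1)·0.4000) / (13) = -0.2513
Residual b − A·x = (-0.7170, -1.2990, -0.4568, -2.9969)

-1.2990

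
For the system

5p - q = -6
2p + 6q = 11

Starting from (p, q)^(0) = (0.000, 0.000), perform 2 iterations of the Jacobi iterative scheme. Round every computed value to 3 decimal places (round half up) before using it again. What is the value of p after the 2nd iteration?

-0.833

Iteration 1:
  p = (-6 - (-1)·0.000) / (5) = -1.200
  q = (11 - (2)·0.000) / (6) = 1.833
Iteration 2:
  p = (-6 - (-1)·1.833) / (5) = -0.833
  q = (11 - (2)·-1.200) / (6) = 2.233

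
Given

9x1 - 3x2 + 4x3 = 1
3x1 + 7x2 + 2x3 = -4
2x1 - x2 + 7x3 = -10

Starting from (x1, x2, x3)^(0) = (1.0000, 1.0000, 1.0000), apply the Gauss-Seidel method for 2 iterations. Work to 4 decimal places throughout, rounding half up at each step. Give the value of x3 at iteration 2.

-1.6255

Iteration 1:
  x1 = (1 - (-3)·1.0000 - (4)·1.0000) / (9) = 0.0000
  x2 = (-4 - (3)·0.0000 - (2)·1.0000) / (7) = -0.8571
  x3 = (-10 - (2)·0.0000 - (-1)·-0.8571) / (7) = -1.5510
Iteration 2:
  x1 = (1 - (-3)·-0.8571 - (4)·-1.5510) / (9) = 0.5147
  x2 = (-4 - (3)·0.5147 - (2)·-1.5510) / (7) = -0.3489
  x3 = (-10 - (2)·0.5147 - (-1)·-0.3489) / (7) = -1.6255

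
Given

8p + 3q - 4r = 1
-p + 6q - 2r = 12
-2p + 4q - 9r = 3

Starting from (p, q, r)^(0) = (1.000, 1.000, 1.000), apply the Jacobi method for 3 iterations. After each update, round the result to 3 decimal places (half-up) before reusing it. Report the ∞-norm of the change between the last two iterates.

0.602

Iteration 1:
  p = (1 - (3)·1.000 - (-4)·1.000) / (8) = 0.250
  q = (12 - (-1)·1.000 - (-2)·1.000) / (6) = 2.500
  r = (3 - (-2)·1.000 - (4)·1.000) / (-9) = -0.111
Iteration 2:
  p = (1 - (3)·2.500 - (-4)·-0.111) / (8) = -0.868
  q = (12 - (-1)·0.250 - (-2)·-0.111) / (6) = 2.005
  r = (3 - (-2)·0.250 - (4)·2.500) / (-9) = 0.722
Iteration 3:
  p = (1 - (3)·2.005 - (-4)·0.722) / (8) = -0.266
  q = (12 - (-1)·-0.868 - (-2)·0.722) / (6) = 2.096
  r = (3 - (-2)·-0.868 - (4)·2.005) / (-9) = 0.751
Change: (0.602, 0.091, 0.029) → max |·| = 0.602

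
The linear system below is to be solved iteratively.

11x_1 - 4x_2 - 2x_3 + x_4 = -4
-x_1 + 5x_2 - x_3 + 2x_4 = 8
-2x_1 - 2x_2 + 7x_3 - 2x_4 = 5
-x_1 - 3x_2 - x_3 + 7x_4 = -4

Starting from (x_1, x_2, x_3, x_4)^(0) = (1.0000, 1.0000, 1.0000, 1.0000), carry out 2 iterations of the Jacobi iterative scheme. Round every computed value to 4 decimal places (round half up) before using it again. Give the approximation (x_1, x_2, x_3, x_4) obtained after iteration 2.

Iteration 1:
  x_1 = (-4 - (-4)·1.0000 - (-2)·1.0000 - (1)·1.0000) / (11) = 0.0909
  x_2 = (8 - (-1)·1.0000 - (-1)·1.0000 - (2)·1.0000) / (5) = 1.6000
  x_3 = (5 - (-2)·1.0000 - (-2)·1.0000 - (-2)·1.0000) / (7) = 1.5714
  x_4 = (-4 - (-1)·1.0000 - (-3)·1.0000 - (-1)·1.0000) / (7) = 0.1429
Iteration 2:
  x_1 = (-4 - (-4)·1.6000 - (-2)·1.5714 - (1)·0.1429) / (11) = 0.4909
  x_2 = (8 - (-1)·0.0909 - (-1)·1.5714 - (2)·0.1429) / (5) = 1.8753
  x_3 = (5 - (-2)·0.0909 - (-2)·1.6000 - (-2)·0.1429) / (7) = 1.2382
  x_4 = (-4 - (-1)·0.0909 - (-3)·1.6000 - (-1)·1.5714) / (7) = 0.3518

(0.4909, 1.8753, 1.2382, 0.3518)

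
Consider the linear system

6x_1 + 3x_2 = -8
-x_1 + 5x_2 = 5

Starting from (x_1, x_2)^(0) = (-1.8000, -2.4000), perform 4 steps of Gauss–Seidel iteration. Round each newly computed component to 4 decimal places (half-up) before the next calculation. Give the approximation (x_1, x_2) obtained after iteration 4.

Iteration 1:
  x_1 = (-8 - (3)·-2.4000) / (6) = -0.1333
  x_2 = (5 - (-1)·-0.1333) / (5) = 0.9733
Iteration 2:
  x_1 = (-8 - (3)·0.9733) / (6) = -1.8200
  x_2 = (5 - (-1)·-1.8200) / (5) = 0.6360
Iteration 3:
  x_1 = (-8 - (3)·0.6360) / (6) = -1.6513
  x_2 = (5 - (-1)·-1.6513) / (5) = 0.6697
Iteration 4:
  x_1 = (-8 - (3)·0.6697) / (6) = -1.6682
  x_2 = (5 - (-1)·-1.6682) / (5) = 0.6664

(-1.6682, 0.6664)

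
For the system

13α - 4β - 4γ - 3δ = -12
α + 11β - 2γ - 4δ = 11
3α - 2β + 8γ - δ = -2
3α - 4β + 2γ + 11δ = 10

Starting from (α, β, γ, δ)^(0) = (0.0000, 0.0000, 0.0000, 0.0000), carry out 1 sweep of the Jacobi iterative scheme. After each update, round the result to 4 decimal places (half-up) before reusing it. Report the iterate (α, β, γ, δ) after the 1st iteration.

Iteration 1:
  α = (-12 - (-4)·0.0000 - (-4)·0.0000 - (-3)·0.0000) / (13) = -0.9231
  β = (11 - (1)·0.0000 - (-2)·0.0000 - (-4)·0.0000) / (11) = 1.0000
  γ = (-2 - (3)·0.0000 - (-2)·0.0000 - (-1)·0.0000) / (8) = -0.2500
  δ = (10 - (3)·0.0000 - (-4)·0.0000 - (2)·0.0000) / (11) = 0.9091

(-0.9231, 1.0000, -0.2500, 0.9091)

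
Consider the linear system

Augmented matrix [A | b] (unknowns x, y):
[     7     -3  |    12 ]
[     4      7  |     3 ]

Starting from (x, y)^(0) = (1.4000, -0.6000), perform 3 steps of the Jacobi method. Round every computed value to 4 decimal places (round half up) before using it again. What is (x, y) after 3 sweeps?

(1.5411, -0.4601)

Iteration 1:
  x = (12 - (-3)·-0.6000) / (7) = 1.4571
  y = (3 - (4)·1.4000) / (7) = -0.3714
Iteration 2:
  x = (12 - (-3)·-0.3714) / (7) = 1.5551
  y = (3 - (4)·1.4571) / (7) = -0.4041
Iteration 3:
  x = (12 - (-3)·-0.4041) / (7) = 1.5411
  y = (3 - (4)·1.5551) / (7) = -0.4601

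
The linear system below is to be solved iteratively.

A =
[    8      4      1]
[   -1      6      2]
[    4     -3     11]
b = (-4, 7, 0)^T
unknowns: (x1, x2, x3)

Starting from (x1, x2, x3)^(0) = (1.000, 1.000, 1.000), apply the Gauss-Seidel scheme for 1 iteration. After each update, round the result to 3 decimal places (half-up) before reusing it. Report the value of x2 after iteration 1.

0.646

Iteration 1:
  x1 = (-4 - (4)·1.000 - (1)·1.000) / (8) = -1.125
  x2 = (7 - (-1)·-1.125 - (2)·1.000) / (6) = 0.646
  x3 = (0 - (4)·-1.125 - (-3)·0.646) / (11) = 0.585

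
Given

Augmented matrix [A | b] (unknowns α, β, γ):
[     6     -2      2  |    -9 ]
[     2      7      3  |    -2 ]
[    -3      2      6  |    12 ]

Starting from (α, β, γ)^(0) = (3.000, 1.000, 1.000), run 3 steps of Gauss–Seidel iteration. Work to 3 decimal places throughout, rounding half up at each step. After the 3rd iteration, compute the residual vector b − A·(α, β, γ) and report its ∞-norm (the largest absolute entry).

0.148

Iteration 1:
  α = (-9 - (-2)·1.000 - (2)·1.000) / (6) = -1.500
  β = (-2 - (2)·-1.500 - (3)·1.000) / (7) = -0.286
  γ = (12 - (-3)·-1.500 - (2)·-0.286) / (6) = 1.345
Iteration 2:
  α = (-9 - (-2)·-0.286 - (2)·1.345) / (6) = -2.044
  β = (-2 - (2)·-2.044 - (3)·1.345) / (7) = -0.278
  γ = (12 - (-3)·-2.044 - (2)·-0.278) / (6) = 1.071
Iteration 3:
  α = (-9 - (-2)·-0.278 - (2)·1.071) / (6) = -1.950
  β = (-2 - (2)·-1.950 - (3)·1.071) / (7) = -0.188
  γ = (12 - (-3)·-1.950 - (2)·-0.188) / (6) = 1.088
Residual b − A·x = (0.148, -0.048, -0.002); ∞-norm = 0.148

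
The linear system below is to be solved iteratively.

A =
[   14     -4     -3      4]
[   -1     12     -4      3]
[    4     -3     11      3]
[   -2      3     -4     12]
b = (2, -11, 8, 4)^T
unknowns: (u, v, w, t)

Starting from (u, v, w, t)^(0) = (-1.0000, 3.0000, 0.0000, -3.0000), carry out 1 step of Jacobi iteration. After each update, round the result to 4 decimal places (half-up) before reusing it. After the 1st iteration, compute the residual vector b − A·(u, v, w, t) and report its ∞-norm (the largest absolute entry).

Iteration 1:
  u = (2 - (-4)·3.0000 - (-3)·0.0000 - (4)·-3.0000) / (14) = 1.8571
  v = (-11 - (-1)·-1.0000 - (-4)·0.0000 - (3)·-3.0000) / (12) = -0.2500
  w = (8 - (4)·-1.0000 - (-3)·3.0000 - (3)·-3.0000) / (11) = 2.7273
  t = (4 - (-2)·-1.0000 - (3)·3.0000 - (-4)·0.0000) / (12) = -0.5833
Residual b − A·x = (-14.4843, 6.5162, -28.4288, 26.3730); ∞-norm = 28.4288

28.4288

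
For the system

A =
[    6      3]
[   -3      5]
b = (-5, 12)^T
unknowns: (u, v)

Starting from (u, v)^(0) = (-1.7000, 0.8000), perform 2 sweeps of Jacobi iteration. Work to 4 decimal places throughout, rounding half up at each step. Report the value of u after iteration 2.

Iteration 1:
  u = (-5 - (3)·0.8000) / (6) = -1.2333
  v = (12 - (-3)·-1.7000) / (5) = 1.3800
Iteration 2:
  u = (-5 - (3)·1.3800) / (6) = -1.5233
  v = (12 - (-3)·-1.2333) / (5) = 1.6600

-1.5233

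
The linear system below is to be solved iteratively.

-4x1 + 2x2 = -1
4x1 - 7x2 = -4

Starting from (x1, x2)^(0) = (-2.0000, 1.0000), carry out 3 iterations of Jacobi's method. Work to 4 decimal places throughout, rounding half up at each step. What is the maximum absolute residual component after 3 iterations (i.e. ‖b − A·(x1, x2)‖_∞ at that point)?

Iteration 1:
  x1 = (-1 - (2)·1.0000) / (-4) = 0.7500
  x2 = (-4 - (4)·-2.0000) / (-7) = -0.5714
Iteration 2:
  x1 = (-1 - (2)·-0.5714) / (-4) = -0.0357
  x2 = (-4 - (4)·0.7500) / (-7) = 1.0000
Iteration 3:
  x1 = (-1 - (2)·1.0000) / (-4) = 0.7500
  x2 = (-4 - (4)·-0.0357) / (-7) = 0.5510
Residual b − A·x = (0.8980, -3.1430); ∞-norm = 3.1430

3.1430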